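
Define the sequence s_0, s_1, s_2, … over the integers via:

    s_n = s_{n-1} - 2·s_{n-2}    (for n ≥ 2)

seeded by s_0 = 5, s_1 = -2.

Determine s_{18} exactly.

-2880

s_2 = 1·-2 + -2·5 = -12
s_3 = 1·-12 + -2·-2 = -8
s_4 = 1·-8 + -2·-12 = 16
s_5 = 1·16 + -2·-8 = 32
s_6 = 1·32 + -2·16 = 0
s_7 = 1·0 + -2·32 = -64
s_8 = 1·-64 + -2·0 = -64
s_9 = 1·-64 + -2·-64 = 64
s_10 = 1·64 + -2·-64 = 192
s_11 = 1·192 + -2·64 = 64
s_12 = 1·64 + -2·192 = -320
s_13 = 1·-320 + -2·64 = -448
s_14 = 1·-448 + -2·-320 = 192
s_15 = 1·192 + -2·-448 = 1088
s_16 = 1·1088 + -2·192 = 704
s_17 = 1·704 + -2·1088 = -1472
s_18 = 1·-1472 + -2·704 = -2880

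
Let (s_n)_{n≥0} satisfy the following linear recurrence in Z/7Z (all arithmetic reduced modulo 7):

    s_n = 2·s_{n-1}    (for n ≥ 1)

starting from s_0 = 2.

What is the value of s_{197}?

s_1 = 2·2 = 4
s_2 = 2·4 = 1
s_3 = 2·1 = 2
(s_3) = (2) = (s_0), so the sequence has period 3.
197 ≡ 2 (mod 3), hence s_197 = s_2 = 1.

1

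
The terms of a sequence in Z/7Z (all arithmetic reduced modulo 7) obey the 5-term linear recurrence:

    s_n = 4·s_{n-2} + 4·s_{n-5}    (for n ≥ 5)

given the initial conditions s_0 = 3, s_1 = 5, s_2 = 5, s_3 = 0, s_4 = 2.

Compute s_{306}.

s_5 = 0·2 + 4·0 + 0·5 + 0·5 + 4·3 = 5
s_6 = 0·5 + 4·2 + 0·0 + 0·5 + 4·5 = 0
s_7 = 0·0 + 4·5 + 0·2 + 0·0 + 4·5 = 5
s_8 = 0·5 + 4·0 + 0·5 + 0·2 + 4·0 = 0
s_9 = 0·0 + 4·5 + 0·0 + 0·5 + 4·2 = 0
s_10 = 0·0 + 4·0 + 0·5 + 0·0 + 4·5 = 6
Continuing the recurrence:
  s_11 = 0;  s_12 = 2;  s_13 = 0;  s_14 = 1;  s_15 = 3;  s_16 = 4
  s_17 = 6;  s_18 = 2;  s_19 = 0;  s_20 = 6;  s_21 = 2;  s_22 = 6
  s_23 = 2;  s_24 = 3;  s_25 = 4;  s_26 = 6;  s_27 = 5;  s_28 = 4
  s_29 = 4;  s_30 = 4;  s_31 = 5;  s_32 = 1;  s_33 = 1;  s_34 = 6
  s_35 = 6;  s_36 = 2;  s_37 = 0;  s_38 = 5;  s_39 = 3;  s_40 = 2
  s_41 = 6;  s_42 = 1;  s_43 = 2;  s_44 = 2;  s_45 = 2;  s_46 = 4
  s_47 = 5;  s_48 = 3;  s_49 = 0;  s_50 = 6;  s_51 = 2;  s_52 = 2
  s_53 = 6;  s_54 = 1;  s_55 = 6;  s_56 = 5;  s_57 = 4;  s_58 = 2
  s_59 = 6;  s_60 = 4;  s_61 = 2;  s_62 = 4;  s_63 = 2;  s_64 = 5
  s_65 = 3;  s_66 = 0;  s_67 = 0;  s_68 = 1;  s_69 = 6;  s_70 = 2
  s_71 = 3;  s_72 = 1;  s_73 = 2;  s_74 = 0;  s_75 = 2;  s_76 = 5
  s_77 = 5;  s_78 = 0;  s_79 = 6;  s_80 = 1;  s_81 = 2;  s_82 = 3
  s_83 = 1;  s_84 = 1;  s_85 = 1;  s_86 = 5;  s_87 = 2;  s_88 = 3
  s_89 = 5;  s_90 = 2;  s_91 = 5;  s_92 = 2;  s_93 = 4;  s_94 = 0
  s_95 = 3;  s_96 = 6;  s_97 = 6;  s_98 = 5;  s_99 = 3;  s_100 = 4
  s_101 = 1;  s_102 = 5;  s_103 = 3;  s_104 = 4;  s_105 = 0;  s_106 = 6
  s_107 = 6;  s_108 = 1;  s_109 = 5;  s_110 = 4;  s_111 = 2;  s_112 = 5
  s_113 = 5;  s_114 = 5;  s_115 = 1;  s_116 = 0;  s_117 = 3;  s_118 = 6
  s_119 = 4;  s_120 = 0;  s_121 = 2;  s_122 = 5;  s_123 = 4;  s_124 = 1
  s_125 = 2;  s_126 = 5;  s_127 = 0;  s_128 = 1;  s_129 = 4;  s_130 = 5
  s_131 = 1;  s_132 = 6;  s_133 = 1;  s_134 = 5;  s_135 = 3;  s_136 = 3
  s_137 = 1;  s_138 = 2;  s_139 = 3;  s_140 = 6;  s_141 = 3;  s_142 = 0
  s_143 = 6;  s_144 = 5;  s_145 = 6;  s_146 = 4;  s_147 = 3;  s_148 = 5
  s_149 = 4;  s_150 = 2;  s_151 = 4;  s_152 = 6;  s_153 = 1;  s_154 = 5
  s_155 = 5;  s_156 = 1;  s_157 = 2;  s_158 = 1;  s_159 = 0;  s_160 = 3
  s_161 = 4;  s_162 = 6;  s_163 = 6;  s_164 = 3;  s_165 = 1;  s_166 = 0
  s_167 = 0;  s_168 = 3;  s_169 = 5;  s_170 = 2;  s_171 = 6;  s_172 = 1
  s_173 = 1;  s_174 = 3;  s_175 = 5;  s_176 = 1;  s_177 = 3;  s_178 = 1
  s_179 = 3;  s_180 = 3;  s_181 = 2;  s_182 = 3;  s_183 = 5;  s_184 = 3
  s_185 = 4;  s_186 = 6;  s_187 = 0;  s_188 = 2;  s_189 = 5;  s_190 = 3
  s_191 = 2;  s_192 = 5;  s_193 = 2;  s_194 = 5;  s_195 = 6;  s_196 = 0
  s_197 = 2;  s_198 = 1;  s_199 = 0;  s_200 = 0;  s_201 = 0;  s_202 = 1
  s_203 = 4;  s_204 = 4;  s_205 = 2;  s_206 = 2;  s_207 = 5;  s_208 = 3
  s_209 = 1;  s_210 = 6;  s_211 = 5;  s_212 = 2;  s_213 = 4;  s_214 = 5
  s_215 = 5;  s_216 = 5;  s_217 = 0;  s_218 = 1;  s_219 = 6;  s_220 = 3
  s_221 = 2;  s_222 = 5;  s_223 = 5;  s_224 = 2;  s_225 = 4;  s_226 = 2
  s_227 = 1;  s_228 = 0;  s_229 = 5;  s_230 = 2;  s_231 = 0;  s_232 = 5
  s_233 = 0;  s_234 = 5;  s_235 = 1;  s_236 = 6;  s_237 = 3;  s_238 = 3
  s_239 = 4;  s_240 = 2;  s_241 = 5;  s_242 = 6;  s_243 = 4;  s_244 = 5
  s_245 = 3;  s_246 = 5;  s_247 = 1;  s_248 = 1;  s_249 = 3;  s_250 = 2
  s_251 = 4;  s_252 = 5;  s_253 = 6;  s_254 = 4;  s_255 = 4;  s_256 = 4
  s_257 = 1;  s_258 = 5;  s_259 = 6;  s_260 = 1;  s_261 = 5;  s_262 = 1
  s_263 = 5;  s_264 = 0;  s_265 = 3;  s_266 = 6;  s_267 = 2;  s_268 = 2
  s_269 = 1;  s_270 = 6;  s_271 = 0;  s_272 = 4;  s_273 = 1;  s_274 = 6
  s_275 = 0;  s_276 = 3;  s_277 = 2;  s_278 = 2;  s_279 = 4;  s_280 = 1
  s_281 = 0;  s_282 = 5;  s_283 = 1;  s_284 = 1;  s_285 = 1;  s_286 = 4
  s_287 = 3;  s_288 = 6;  s_289 = 2;  s_290 = 0;  s_291 = 3;  s_292 = 5
  s_293 = 1;  s_294 = 0;  s_295 = 4;  s_296 = 5;  s_297 = 1;  s_298 = 3
  s_299 = 4;  s_300 = 0;  s_301 = 1;  s_302 = 4;  s_303 = 2;  s_304 = 4
s_305 = 0·4 + 4·2 + 0·4 + 0·1 + 4·0 = 1
s_306 = 0·1 + 4·4 + 0·2 + 0·4 + 4·1 = 6

6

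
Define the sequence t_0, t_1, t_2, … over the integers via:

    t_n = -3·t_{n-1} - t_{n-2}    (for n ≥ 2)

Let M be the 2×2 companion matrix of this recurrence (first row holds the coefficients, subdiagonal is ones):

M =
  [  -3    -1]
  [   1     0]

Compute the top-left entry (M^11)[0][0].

(M^11)[0][0] is the top entry after applying M 11 times to the unit state (1, 0). Equivalently it is h_{12} for the auxiliary sequence (h_n) obeying the same recurrence with h_1 = 1 and h_i = 0 for 0 ≤ i < 1:
h_2 = -3·1 + -1·0 = -3
h_3 = -3·-3 + -1·1 = 8
h_4 = -3·8 + -1·-3 = -21
h_5 = -3·-21 + -1·8 = 55
h_6 = -3·55 + -1·-21 = -144
h_7 = -3·-144 + -1·55 = 377
h_8 = -3·377 + -1·-144 = -987
h_9 = -3·-987 + -1·377 = 2584
h_10 = -3·2584 + -1·-987 = -6765
h_11 = -3·-6765 + -1·2584 = 17711
h_12 = -3·17711 + -1·-6765 = -46368

-46368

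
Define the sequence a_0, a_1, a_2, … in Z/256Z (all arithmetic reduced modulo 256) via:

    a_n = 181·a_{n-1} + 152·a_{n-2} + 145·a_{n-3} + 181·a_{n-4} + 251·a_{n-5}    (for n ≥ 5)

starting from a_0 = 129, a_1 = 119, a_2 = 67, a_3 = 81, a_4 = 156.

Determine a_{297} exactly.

4

a_5 = 181·156 + 152·81 + 145·67 + 181·119 + 251·129 = 245
a_6 = 181·245 + 152·156 + 145·81 + 181·67 + 251·119 = 198
a_7 = 181·198 + 152·245 + 145·156 + 181·81 + 251·67 = 200
a_8 = 181·200 + 152·198 + 145·245 + 181·156 + 251·81 = 116
a_9 = 181·116 + 152·200 + 145·198 + 181·245 + 251·156 = 23
a_10 = 181·23 + 152·116 + 145·200 + 181·198 + 251·245 = 160
Continuing the recurrence:
  a_11 = 6;  a_12 = 97;  a_13 = 196;  a_14 = 63;  a_15 = 250;  a_16 = 165
  a_17 = 119;  a_18 = 108;  a_19 = 0;  a_20 = 78;  a_21 = 60;  a_22 = 197
  a_23 = 251;  a_24 = 145;  a_25 = 8;  a_26 = 8;  a_27 = 39;  a_28 = 121
  a_29 = 16;  a_30 = 191;  a_31 = 127;  a_32 = 13;  a_33 = 187;  a_34 = 153
  a_35 = 162;  a_36 = 3;  a_37 = 238;  a_38 = 86;  a_39 = 94;  a_40 = 73
  a_41 = 90;  a_42 = 96;  a_43 = 113;  a_44 = 166;  a_45 = 11;  a_46 = 118
  a_47 = 1;  a_48 = 41;  a_49 = 244;  a_50 = 164;  a_51 = 116;  a_52 = 144
  a_53 = 75;  a_54 = 107;  a_55 = 143;  a_56 = 170;  a_57 = 236;  a_58 = 251
  a_59 = 229;  a_60 = 4;  a_61 = 129;  a_62 = 37;  a_63 = 7;  a_64 = 87
  a_65 = 193;  a_66 = 184;  a_67 = 49;  a_68 = 150;  a_69 = 32;  a_70 = 196
  a_71 = 151;  a_72 = 92;  a_73 = 106;  a_74 = 13;  a_75 = 44;  a_76 = 247
  a_77 = 70;  a_78 = 49;  a_79 = 247;  a_80 = 40;  a_81 = 92;  a_82 = 250
  a_83 = 184;  a_84 = 25;  a_85 = 203;  a_86 = 141;  a_87 = 152;  a_88 = 64
  a_89 = 103;  a_90 = 165;  a_91 = 200;  a_92 = 255;  a_93 = 19;  a_94 = 197
  a_95 = 47;  a_96 = 89;  a_97 = 222;  a_98 = 87;  a_99 = 30;  a_100 = 158
  a_101 = 6;  a_102 = 57;  a_103 = 222;  a_104 = 84;  a_105 = 165;  a_106 = 118
  a_107 = 211;  a_108 = 194;  a_109 = 77;  a_110 = 89;  a_111 = 104;  a_112 = 8
  a_113 = 120;  a_114 = 236;  a_115 = 111;  a_116 = 51;  a_117 = 83;  a_118 = 90
  a_119 = 172;  a_120 = 243;  a_121 = 153;  a_122 = 228;  a_123 = 137;  a_124 = 89
  a_125 = 215;  a_126 = 171;  a_127 = 97;  a_128 = 36;  a_129 = 45;  a_130 = 214
  a_131 = 168;  a_132 = 228;  a_133 = 71;  a_134 = 40;  a_135 = 46;  a_136 = 105
  a_137 = 244;  a_138 = 207;  a_139 = 114;  a_140 = 13;  a_141 = 151;  a_142 = 164
  a_143 = 136;  a_144 = 6;  a_145 = 100;  a_146 = 77;  a_147 = 43;  a_148 = 89
  a_149 = 168;  a_150 = 120;  a_151 = 231;  a_152 = 209;  a_153 = 240;  a_154 = 47
  a_155 = 23;  a_156 = 93;  a_157 = 163;  a_158 = 9;  a_159 = 42;  a_160 = 171
  a_161 = 94;  a_162 = 246;  a_163 = 30;  a_164 = 153;  a_165 = 114;  a_166 = 136
  a_167 = 233;  a_168 = 166;  a_169 = 91;  a_170 = 206;  a_171 = 201;  a_172 = 201
  a_173 = 60;  a_174 = 124;  a_175 = 60;  a_176 = 56;  a_177 = 243;  a_178 = 139
  a_179 = 71;  a_180 = 202;  a_181 = 108;  a_182 = 11;  a_183 = 205;  a_184 = 20
  a_185 = 129;  a_186 = 221;  a_187 = 231;  a_188 = 191;  a_189 = 49;  a_190 = 160
  a_191 = 105;  a_192 = 134;  a_193 = 160;  a_194 = 84;  a_195 = 103;  a_196 = 4
  a_197 = 18;  a_198 = 181;  a_199 = 28;  a_200 = 71;  a_201 = 254;  a_202 = 57
  a_203 = 151;  a_204 = 32;  a_205 = 196;  a_206 = 114;  a_207 = 192;  a_208 = 33
  a_209 = 219;  a_210 = 245;  a_211 = 120;  a_212 = 240;  a_213 = 231;  a_214 = 189
  a_215 = 200;  a_216 = 207;  a_217 = 203;  a_218 = 213;  a_219 = 23;  a_220 = 41
  a_221 = 198;  a_222 = 255;  a_223 = 46;  a_224 = 158;  a_225 = 166;  a_226 = 169
  a_227 = 22;  a_228 = 188;  a_229 = 253;  a_230 = 54;  a_231 = 35;  a_232 = 154
  a_233 = 117;  a_234 = 57;  a_235 = 176;  a_236 = 192;  a_237 = 64;  a_238 = 244
  a_239 = 151;  a_240 = 51;  a_241 = 107;  a_242 = 186;  a_243 = 236;  a_244 = 3
  a_245 = 65;  a_246 = 212;  a_247 = 105;  a_248 = 113;  a_249 = 55;  a_250 = 19
  a_251 = 49;  a_252 = 236;  a_253 = 101;  a_254 = 166;  a_255 = 72;  a_256 = 148
  a_257 = 55;  a_258 = 240;  a_259 = 214;  a_260 = 49;  a_261 = 164;  a_262 = 223
  a_263 = 106;  a_264 = 181;  a_265 = 55;  a_266 = 220;  a_267 = 80;  a_268 = 62
  a_269 = 76;  a_270 = 85;  a_271 = 155;  a_272 = 97;  a_273 = 72;  a_274 = 232
  a_275 = 167;  a_276 = 41;  a_277 = 144;  a_278 = 95;  a_279 = 111;  a_280 = 45
  a_281 = 139;  a_282 = 57;  a_283 = 242;  a_284 = 83;  a_285 = 14;  a_286 = 214
  a_287 = 158;  a_288 = 169;  a_289 = 202;  a_290 = 176;  a_291 = 161;  a_292 = 38
  a_293 = 171;  a_294 = 38;  a_295 = 81
a_296 = 181·81 + 152·38 + 145·171 + 181·38 + 251·161 = 105
a_297 = 181·105 + 152·81 + 145·38 + 181·171 + 251·38 = 4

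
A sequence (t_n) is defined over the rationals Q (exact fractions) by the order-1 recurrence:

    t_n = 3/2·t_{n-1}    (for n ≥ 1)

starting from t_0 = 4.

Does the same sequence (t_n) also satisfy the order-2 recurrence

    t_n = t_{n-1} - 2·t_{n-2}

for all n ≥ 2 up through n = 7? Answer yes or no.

Terms t_0..t_7: 4, 6, 9, 27/2, 81/4, 243/8, 729/16, 2187/32
n=2: candidate gives -2, actual t_2 = 9 ✗

no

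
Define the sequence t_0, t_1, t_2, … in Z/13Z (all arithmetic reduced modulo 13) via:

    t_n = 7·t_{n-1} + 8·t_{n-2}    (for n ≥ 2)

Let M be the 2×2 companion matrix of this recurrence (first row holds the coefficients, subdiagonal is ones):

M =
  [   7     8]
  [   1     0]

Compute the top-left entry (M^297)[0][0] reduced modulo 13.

7

(M^297)[0][0] is the top entry after applying M 297 times to the unit state (1, 0). Equivalently it is h_{298} for the auxiliary sequence (h_n) obeying the same recurrence with h_1 = 1 and h_i = 0 for 0 ≤ i < 1:
h_2 = 7·1 + 8·0 = 7
h_3 = 7·7 + 8·1 = 5
h_4 = 7·5 + 8·7 = 0
h_5 = 7·0 + 8·5 = 1
(h_4, h_5) = (0, 1) = (h_0, h_1), so the sequence has period 4.
298 ≡ 2 (mod 4), hence h_298 = h_2 = 7.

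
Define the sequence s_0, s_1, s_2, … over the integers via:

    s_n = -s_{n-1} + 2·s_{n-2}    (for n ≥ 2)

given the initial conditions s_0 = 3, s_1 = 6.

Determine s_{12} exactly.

s_2 = -1·6 + 2·3 = 0
s_3 = -1·0 + 2·6 = 12
s_4 = -1·12 + 2·0 = -12
s_5 = -1·-12 + 2·12 = 36
s_6 = -1·36 + 2·-12 = -60
s_7 = -1·-60 + 2·36 = 132
s_8 = -1·132 + 2·-60 = -252
s_9 = -1·-252 + 2·132 = 516
s_10 = -1·516 + 2·-252 = -1020
s_11 = -1·-1020 + 2·516 = 2052
s_12 = -1·2052 + 2·-1020 = -4092

-4092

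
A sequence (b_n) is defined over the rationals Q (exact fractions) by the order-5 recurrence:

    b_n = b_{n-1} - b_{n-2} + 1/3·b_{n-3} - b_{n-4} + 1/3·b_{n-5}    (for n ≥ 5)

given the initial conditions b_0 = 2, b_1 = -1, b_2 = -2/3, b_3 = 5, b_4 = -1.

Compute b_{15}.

-29/243

b_5 = 1·-1 + -1·5 + 1/3·-2/3 + -1·-1 + 1/3·2 = -41/9
b_6 = 1·-41/9 + -1·-1 + 1/3·5 + -1·-2/3 + 1/3·-1 = -14/9
b_7 = 1·-14/9 + -1·-41/9 + 1/3·-1 + -1·5 + 1/3·-2/3 = -23/9
b_8 = 1·-23/9 + -1·-14/9 + 1/3·-41/9 + -1·-1 + 1/3·5 = 4/27
b_9 = 1·4/27 + -1·-23/9 + 1/3·-14/9 + -1·-41/9 + 1/3·-1 = 173/27
b_10 = 1·173/27 + -1·4/27 + 1/3·-23/9 + -1·-14/9 + 1/3·-41/9 = 49/9
b_11 = 1·49/9 + -1·173/27 + 1/3·4/27 + -1·-23/9 + 1/3·-14/9 = 91/81
b_12 = 1·91/81 + -1·49/9 + 1/3·173/27 + -1·4/27 + 1/3·-23/9 = -86/27
b_13 = 1·-86/27 + -1·91/81 + 1/3·49/9 + -1·173/27 + 1/3·4/27 = -239/27
b_14 = 1·-239/27 + -1·-86/27 + 1/3·91/81 + -1·49/9 + 1/3·173/27 = -2090/243
b_15 = 1·-2090/243 + -1·-239/27 + 1/3·-86/27 + -1·91/81 + 1/3·49/9 = -29/243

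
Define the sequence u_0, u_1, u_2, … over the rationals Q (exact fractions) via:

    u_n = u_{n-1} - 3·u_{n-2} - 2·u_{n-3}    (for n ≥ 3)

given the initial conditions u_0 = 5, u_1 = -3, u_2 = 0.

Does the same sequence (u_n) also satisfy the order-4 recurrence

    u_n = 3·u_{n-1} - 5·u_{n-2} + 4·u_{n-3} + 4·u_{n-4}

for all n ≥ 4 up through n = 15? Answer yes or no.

yes

Terms u_0..u_15: 5, -3, 0, -1, 5, 8, -5, -39, -40, 87, 285, 104, -925, -1807, 760, 8031
n=4: candidate gives 5, actual u_4 = 5 ✓
n=5: candidate gives 8, actual u_5 = 8 ✓
n=6: candidate gives -5, actual u_6 = -5 ✓
n=7: candidate gives -39, actual u_7 = -39 ✓
n=8: candidate gives -40, actual u_8 = -40 ✓
n=9: candidate gives 87, actual u_9 = 87 ✓
n=10: candidate gives 285, actual u_10 = 285 ✓
n=11: candidate gives 104, actual u_11 = 104 ✓
n=12: candidate gives -925, actual u_12 = -925 ✓
n=13: candidate gives -1807, actual u_13 = -1807 ✓
n=14: candidate gives 760, actual u_14 = 760 ✓
n=15: candidate gives 8031, actual u_15 = 8031 ✓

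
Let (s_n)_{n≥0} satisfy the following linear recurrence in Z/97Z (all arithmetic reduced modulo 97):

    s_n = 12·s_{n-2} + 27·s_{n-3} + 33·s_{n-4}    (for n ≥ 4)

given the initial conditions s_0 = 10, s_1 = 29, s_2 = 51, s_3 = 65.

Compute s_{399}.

s_4 = 0·65 + 12·51 + 27·29 + 33·10 = 76
s_5 = 0·76 + 12·65 + 27·51 + 33·29 = 10
s_6 = 0·10 + 12·76 + 27·65 + 33·51 = 82
s_7 = 0·82 + 12·10 + 27·76 + 33·65 = 49
s_8 = 0·49 + 12·82 + 27·10 + 33·76 = 76
s_9 = 0·76 + 12·49 + 27·82 + 33·10 = 28
Continuing the recurrence:
  s_10 = 91;  s_11 = 28;  s_12 = 88;  s_13 = 31;  s_14 = 62;  s_15 = 83
  s_16 = 23;  s_17 = 7;  s_18 = 4;  s_19 = 49;  s_20 = 26;  s_21 = 54
  s_22 = 21;  s_23 = 57;  s_24 = 46;  s_25 = 26;  s_26 = 68;  s_27 = 40
  s_28 = 29;  s_29 = 70;  s_30 = 83;  s_31 = 33;  s_32 = 60;  s_33 = 0
  s_34 = 82;  s_35 = 90;  s_36 = 54;  s_37 = 93;  s_38 = 61;  s_39 = 15
  s_40 = 78;  s_41 = 46;  s_42 = 56;  s_43 = 49;  s_44 = 26;  s_45 = 29
  s_46 = 88;  s_47 = 48;  s_48 = 78;  s_49 = 29;  s_50 = 92;  s_51 = 61
  s_52 = 96;  s_53 = 2;  s_54 = 15;  s_55 = 70;  s_56 = 7;  s_57 = 50
  s_58 = 44;  s_59 = 92;  s_60 = 72;  s_61 = 62;  s_62 = 47;  s_63 = 1
  s_64 = 55;  s_65 = 29;  s_66 = 7;  s_67 = 23;  s_68 = 63;  s_69 = 64
  s_70 = 56;  s_71 = 27;  s_72 = 17;  s_73 = 68;  s_74 = 65;  s_75 = 32
  s_76 = 73;  s_77 = 18;  s_78 = 5;  s_79 = 42;  s_80 = 45;  s_81 = 69
  s_82 = 93;  s_83 = 34;  s_84 = 2;  s_85 = 55;  s_86 = 34;  s_87 = 90
  s_88 = 19;  s_89 = 30;  s_90 = 94;  s_91 = 60;  s_92 = 43;  s_93 = 77
  s_94 = 0;  s_95 = 88;  s_96 = 6;  s_97 = 8;  s_98 = 23;  s_99 = 58
  s_100 = 11;  s_101 = 29;  s_102 = 32;  s_103 = 37;  s_104 = 75;  s_105 = 34
  s_106 = 45;  s_107 = 65;  s_108 = 53;  s_109 = 13;  s_110 = 93;  s_111 = 46
  s_112 = 15;  s_113 = 0;  s_114 = 29;  s_115 = 80;  s_116 = 67;  s_117 = 94
  s_118 = 41;  s_119 = 48;  s_120 = 3;  s_121 = 32;  s_122 = 66;  s_123 = 12
  s_124 = 9;  s_125 = 72;  s_126 = 88;  s_127 = 48;  s_128 = 96;  s_129 = 90
  s_130 = 17;  s_131 = 18;  s_132 = 79;  s_133 = 56;  s_134 = 55;  s_135 = 4
  s_136 = 26;  s_137 = 83;  s_138 = 4;  s_139 = 84;  s_140 = 43;  s_141 = 72
  s_142 = 6;  s_143 = 44;  s_144 = 40;  s_145 = 59;  s_146 = 23;  s_147 = 39
  s_148 = 85;  s_149 = 29;  s_150 = 19;  s_151 = 50;  s_152 = 33;  s_153 = 33
  s_154 = 45;  s_155 = 27;  s_156 = 95;  s_157 = 9;  s_158 = 56;  s_159 = 72
  s_160 = 73;  s_161 = 54;  s_162 = 12;  s_163 = 48;  s_164 = 34;  s_165 = 63
  s_166 = 63;  s_167 = 57;  s_168 = 87;  s_169 = 2;  s_170 = 6;  s_171 = 83
  s_172 = 87;  s_173 = 60;  s_174 = 88;  s_175 = 85;  s_176 = 18;  s_177 = 41
  s_178 = 80;  s_179 = 0;  s_180 = 42;  s_181 = 21;  s_182 = 40;  s_183 = 28
  s_184 = 8;  s_185 = 72;  s_186 = 38;  s_187 = 64;  s_188 = 45;  s_189 = 96
  s_190 = 30;  s_191 = 17;  s_192 = 72;  s_193 = 11;  s_194 = 82;  s_195 = 18
  s_196 = 68;  s_197 = 77;  s_198 = 31;  s_199 = 56;  s_200 = 39;  s_201 = 73
  s_202 = 93;  s_203 = 91;  s_204 = 9;  s_205 = 95;  s_206 = 8;  s_207 = 21
  s_208 = 48;  s_209 = 14;  s_210 = 49;  s_211 = 23;  s_212 = 28;  s_213 = 24
  s_214 = 52;  s_215 = 57;  s_216 = 62;  s_217 = 67;  s_218 = 22;  s_219 = 91
  s_220 = 45;  s_221 = 17;  s_222 = 37;  s_223 = 57;  s_224 = 60;  s_225 = 13
  s_226 = 85;  s_227 = 68;  s_228 = 53;  s_229 = 48;  s_230 = 39;  s_231 = 80
  s_232 = 21;  s_233 = 8;  s_234 = 13;  s_235 = 5;  s_236 = 95;  s_237 = 93
  s_238 = 55;  s_239 = 63;  s_240 = 1;  s_241 = 72;  s_242 = 36;  s_243 = 60
  s_244 = 81;  s_245 = 91;  s_246 = 94;  s_247 = 21;  s_248 = 50;  s_249 = 70
  s_250 = 1;  s_251 = 70;  s_252 = 60;  s_253 = 73;  s_254 = 24;  s_255 = 53
  s_256 = 68;  s_257 = 7;  s_258 = 32;  s_259 = 80;  s_260 = 4;  s_261 = 18
  s_262 = 63;  s_263 = 54;  s_264 = 16;  s_265 = 33;  s_266 = 43;  s_267 = 88
  s_268 = 92;  s_269 = 8;  s_270 = 49;  s_271 = 52;  s_272 = 57;  s_273 = 77
  s_274 = 19;  s_275 = 8;  s_276 = 17;  s_277 = 46;  s_278 = 77;  s_279 = 14
  s_280 = 11;  s_281 = 79;  s_282 = 44;  s_283 = 58;  s_284 = 17;  s_285 = 29
  s_286 = 21;  s_287 = 5;  s_288 = 44;  s_289 = 32;  s_290 = 95;  s_291 = 88
  s_292 = 61;  s_293 = 21;  s_294 = 35;  s_295 = 50;  s_296 = 90;  s_297 = 7
  s_298 = 93;  s_299 = 90;  s_300 = 7;  s_301 = 39;  s_302 = 54;  s_303 = 38
  s_304 = 89;  s_305 = 0;  s_306 = 93;  s_307 = 68;  s_308 = 76;  s_309 = 29
  s_310 = 94;  s_311 = 85;  s_312 = 54;  s_313 = 53;  s_314 = 31;  s_315 = 49
  s_316 = 93;  s_317 = 70;  s_318 = 67;  s_319 = 21;  s_320 = 40;  s_321 = 6
  s_322 = 57;  s_323 = 2;  s_324 = 32;  s_325 = 15;  s_326 = 88;  s_327 = 43
  s_328 = 92;  s_329 = 89;  s_330 = 28;  s_331 = 24;  s_332 = 52;  s_333 = 4
  s_334 = 62;  s_335 = 13;  s_336 = 46;  s_337 = 22;  s_338 = 39;  s_339 = 92
  s_340 = 58;  s_341 = 70;  s_342 = 5;  s_343 = 10;  s_344 = 81;  s_345 = 43
  s_346 = 49;  s_347 = 26;  s_348 = 57;  s_349 = 47;  s_350 = 93;  s_351 = 51
  s_352 = 95;  s_353 = 18;  s_354 = 57;  s_355 = 2;  s_356 = 37;  s_357 = 23
  s_358 = 51;  s_359 = 80;  s_360 = 29;  s_361 = 89;  s_362 = 20;  s_363 = 29
  s_364 = 11;  s_365 = 42;  s_366 = 23;  s_367 = 12;  s_368 = 27;  s_369 = 17
  s_370 = 49;  s_371 = 68;  s_372 = 95;  s_373 = 81;  s_374 = 34;  s_375 = 58
  s_376 = 7;  s_377 = 19;  s_378 = 56;  s_379 = 3;  s_380 = 58;  s_381 = 41
  s_382 = 6;  s_383 = 23;  s_384 = 86;  s_385 = 45;  s_386 = 8;  s_387 = 32
  s_388 = 75;  s_389 = 48;  s_390 = 88;  s_391 = 68;  s_392 = 74;  s_393 = 23
  s_394 = 2;  s_395 = 56;  s_396 = 80;  s_397 = 30
s_398 = 0·30 + 12·80 + 27·56 + 33·2 = 16
s_399 = 0·16 + 12·30 + 27·80 + 33·56 = 3

3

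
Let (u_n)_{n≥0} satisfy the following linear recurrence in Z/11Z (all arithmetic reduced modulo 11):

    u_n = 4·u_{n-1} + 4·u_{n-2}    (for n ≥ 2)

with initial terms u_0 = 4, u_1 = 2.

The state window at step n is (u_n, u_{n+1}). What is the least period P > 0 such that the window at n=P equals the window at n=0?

n=0: window = (4, 2)
n=1: window = (2, 2)
n=2: window = (2, 5)
n=3: window = (5, 6)
n=4: window = (6, 0)
n=5: window = (0, 2)
n=6: window = (2, 8)
n=7: window = (8, 7)
n=8: window = (7, 5)
n=9: window = (5, 4)
n=10: window = (4, 3)
n=11: window = (3, 6)
n=12: window = (6, 3)
n=13: window = (3, 3)
n=14: window = (3, 2)
n=15: window = (2, 9)
n=16: window = (9, 0)
n=17: window = (0, 3)
n=18: window = (3, 1)
n=19: window = (1, 5)
n=20: window = (5, 2)
n=21: window = (2, 6)
n=22: window = (6, 10)
n=23: window = (10, 9)
n=24: window = (9, 10)
n=25: window = (10, 10)
n=26: window = (10, 3)
n=27: window = (3, 8)
n=28: window = (8, 0)
n=29: window = (0, 10)
n=30: window = (10, 7)
n=31: window = (7, 2)
n=32: window = (2, 3)
n=33: window = (3, 9)
n=34: window = (9, 4)
n=35: window = (4, 8)
n=36: window = (8, 4)
n=37: window = (4, 4)
n=38: window = (4, 10)
n=39: window = (10, 1)
n=40: window = (1, 0)
…
n=118: window = (10, 2)
n=119: window = (2, 4)
n=120: window = (4, 2)
window at n=120 equals window at n=0 → period = 120

120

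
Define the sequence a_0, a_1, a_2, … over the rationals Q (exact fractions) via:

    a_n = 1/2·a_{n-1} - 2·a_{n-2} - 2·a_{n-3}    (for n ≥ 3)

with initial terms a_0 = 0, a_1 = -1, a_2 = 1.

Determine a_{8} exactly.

a_3 = 1/2·1 + -2·-1 + -2·0 = 5/2
a_4 = 1/2·5/2 + -2·1 + -2·-1 = 5/4
a_5 = 1/2·5/4 + -2·5/2 + -2·1 = -51/8
a_6 = 1/2·-51/8 + -2·5/4 + -2·5/2 = -171/16
a_7 = 1/2·-171/16 + -2·-51/8 + -2·5/4 = 157/32
a_8 = 1/2·157/32 + -2·-171/16 + -2·-51/8 = 2341/64

2341/64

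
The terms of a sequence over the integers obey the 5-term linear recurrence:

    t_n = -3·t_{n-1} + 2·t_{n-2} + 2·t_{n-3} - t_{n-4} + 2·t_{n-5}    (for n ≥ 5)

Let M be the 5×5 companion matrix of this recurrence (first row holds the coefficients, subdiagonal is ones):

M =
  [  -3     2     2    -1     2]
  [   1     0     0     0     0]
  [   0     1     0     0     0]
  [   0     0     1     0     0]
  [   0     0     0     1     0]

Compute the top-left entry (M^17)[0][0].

-931073083

(M^17)[0][0] is the top entry after applying M 17 times to the unit state (1, 0, 0, 0, 0). Equivalently it is h_{21} for the auxiliary sequence (h_n) obeying the same recurrence with h_4 = 1 and h_i = 0 for 0 ≤ i < 4:
h_5 = -3·1 + 2·0 + 2·0 + -1·0 + 2·0 = -3
h_6 = -3·-3 + 2·1 + 2·0 + -1·0 + 2·0 = 11
h_7 = -3·11 + 2·-3 + 2·1 + -1·0 + 2·0 = -37
h_8 = -3·-37 + 2·11 + 2·-3 + -1·1 + 2·0 = 126
h_9 = -3·126 + 2·-37 + 2·11 + -1·-3 + 2·1 = -425
h_10 = -3·-425 + 2·126 + 2·-37 + -1·11 + 2·-3 = 1436
h_11 = -3·1436 + 2·-425 + 2·126 + -1·-37 + 2·11 = -4847
h_12 = -3·-4847 + 2·1436 + 2·-425 + -1·126 + 2·-37 = 16363
h_13 = -3·16363 + 2·-4847 + 2·1436 + -1·-425 + 2·126 = -55234
h_14 = -3·-55234 + 2·16363 + 2·-4847 + -1·1436 + 2·-425 = 186448
h_15 = -3·186448 + 2·-55234 + 2·16363 + -1·-4847 + 2·1436 = -629367
h_16 = -3·-629367 + 2·186448 + 2·-55234 + -1·16363 + 2·-4847 = 2124472
h_17 = -3·2124472 + 2·-629367 + 2·186448 + -1·-55234 + 2·16363 = -7171294
h_18 = -3·-7171294 + 2·2124472 + 2·-629367 + -1·186448 + 2·-55234 = 24207176
h_19 = -3·24207176 + 2·-7171294 + 2·2124472 + -1·-629367 + 2·186448 = -81712909
h_20 = -3·-81712909 + 2·24207176 + 2·-7171294 + -1·2124472 + 2·-629367 = 275827285
h_21 = -3·275827285 + 2·-81712909 + 2·24207176 + -1·-7171294 + 2·2124472 = -931073083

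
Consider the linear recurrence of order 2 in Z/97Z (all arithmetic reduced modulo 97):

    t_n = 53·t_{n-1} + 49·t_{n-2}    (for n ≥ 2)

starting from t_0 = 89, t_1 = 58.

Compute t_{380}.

t_2 = 53·58 + 49·89 = 63
t_3 = 53·63 + 49·58 = 70
t_4 = 53·70 + 49·63 = 7
t_5 = 53·7 + 49·70 = 18
t_6 = 53·18 + 49·7 = 36
t_7 = 53·36 + 49·18 = 74
t_8 = 53·74 + 49·36 = 60
t_9 = 53·60 + 49·74 = 16
t_10 = 53·16 + 49·60 = 5
t_11 = 53·5 + 49·16 = 79
t_12 = 53·79 + 49·5 = 67
t_13 = 53·67 + 49·79 = 50
t_14 = 53·50 + 49·67 = 16
t_15 = 53·16 + 49·50 = 0
t_16 = 53·0 + 49·16 = 8
t_17 = 53·8 + 49·0 = 36
t_18 = 53·36 + 49·8 = 69
t_19 = 53·69 + 49·36 = 86
t_20 = 53·86 + 49·69 = 82
t_21 = 53·82 + 49·86 = 24
t_22 = 53·24 + 49·82 = 52
t_23 = 53·52 + 49·24 = 52
t_24 = 53·52 + 49·52 = 66
t_25 = 53·66 + 49·52 = 32
t_26 = 53·32 + 49·66 = 80
t_27 = 53·80 + 49·32 = 85
t_28 = 53·85 + 49·80 = 83
t_29 = 53·83 + 49·85 = 28
t_30 = 53·28 + 49·83 = 22
t_31 = 53·22 + 49·28 = 16
t_32 = 53·16 + 49·22 = 83
t_33 = 53·83 + 49·16 = 42
t_34 = 53·42 + 49·83 = 85
t_35 = 53·85 + 49·42 = 64
t_36 = 53·64 + 49·85 = 88
t_37 = 53·88 + 49·64 = 40
t_38 = 53·40 + 49·88 = 30
t_39 = 53·30 + 49·40 = 58
t_40 = 53·58 + 49·30 = 82
t_41 = 53·82 + 49·58 = 10
t_42 = 53·10 + 49·82 = 86
t_43 = 53·86 + 49·10 = 4
t_44 = 53·4 + 49·86 = 61
t_45 = 53·61 + 49·4 = 34
t_46 = 53·34 + 49·61 = 38
t_47 = 53·38 + 49·34 = 91
t_48 = 53·91 + 49·38 = 89
t_49 = 53·89 + 49·91 = 58
(t_48, t_49) = (89, 58) = (t_0, t_1), so the sequence has period 48.
380 ≡ 44 (mod 48), hence t_380 = t_44 = 61.

61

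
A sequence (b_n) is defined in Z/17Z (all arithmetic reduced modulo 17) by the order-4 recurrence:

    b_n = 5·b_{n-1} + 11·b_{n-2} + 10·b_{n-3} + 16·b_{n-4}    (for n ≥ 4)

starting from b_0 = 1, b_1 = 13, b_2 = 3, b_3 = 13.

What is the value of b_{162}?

b_4 = 5·13 + 11·3 + 10·13 + 16·1 = 6
b_5 = 5·6 + 11·13 + 10·3 + 16·13 = 3
b_6 = 5·3 + 11·6 + 10·13 + 16·3 = 4
b_7 = 5·4 + 11·3 + 10·6 + 16·13 = 15
b_8 = 5·15 + 11·4 + 10·3 + 16·6 = 7
b_9 = 5·7 + 11·15 + 10·4 + 16·3 = 16
Continuing the recurrence:
  b_10 = 14;  b_11 = 12;  b_12 = 10;  b_13 = 0;  b_14 = 12;  b_15 = 12
  b_16 = 12;  b_17 = 6;  b_18 = 15;  b_19 = 11;  b_20 = 13;  b_21 = 7
  b_22 = 1;  b_23 = 14;  b_24 = 2;  b_25 = 14;  b_26 = 10;  b_27 = 6
  b_28 = 6;  b_29 = 12;  b_30 = 6;  b_31 = 12;  b_32 = 2;  b_33 = 3
  b_34 = 15;  b_35 = 14;  b_36 = 8;  b_37 = 1;  b_38 = 14;  b_39 = 11
  b_40 = 7;  b_41 = 6;  b_42 = 16;  b_43 = 1;  b_44 = 13;  b_45 = 9
  b_46 = 12;  b_47 = 16;  b_48 = 0;  b_49 = 15;  b_50 = 2;  b_51 = 6
  b_52 = 15;  b_53 = 10;  b_54 = 1;  b_55 = 4;  b_56 = 14;  b_57 = 12
  b_58 = 15;  b_59 = 3;  b_60 = 14;  b_61 = 3;  b_62 = 14;  b_63 = 2
  b_64 = 10;  b_65 = 5;  b_66 = 5;  b_67 = 8;  b_68 = 16;  b_69 = 9
  b_70 = 7;  b_71 = 14;  b_72 = 0;  b_73 = 11;  b_74 = 1;  b_75 = 10
  b_76 = 1;  b_77 = 12;  b_78 = 0;  b_79 = 13;  b_80 = 14;  b_81 = 14
  b_82 = 14;  b_83 = 11;  b_84 = 12;  b_85 = 1;  b_86 = 12;  b_87 = 10
  b_88 = 10;  b_89 = 7;  b_90 = 12;  b_91 = 6;  b_92 = 1;  b_93 = 14
  b_94 = 10;  b_95 = 4;  b_96 = 14;  b_97 = 13;  b_98 = 11;  b_99 = 11
  b_100 = 3;  b_101 = 12;  b_102 = 5;  b_103 = 6;  b_104 = 15;  b_105 = 9
  b_106 = 10;  b_107 = 4;  b_108 = 1;  b_109 = 4;  b_110 = 10;  b_111 = 15
  b_112 = 3;  b_113 = 4;  b_114 = 6;  b_115 = 4;  b_116 = 4;  b_117 = 1
  b_118 = 15;  b_119 = 3;  b_120 = 16;  b_121 = 7;  b_122 = 5;  b_123 = 4
  b_124 = 10;  b_125 = 1;  b_126 = 14;  b_127 = 7;  b_128 = 2;  b_129 = 5
  b_130 = 1;  b_131 = 5;  b_132 = 16;  b_133 = 4;  b_134 = 7;  b_135 = 13
  b_136 = 13;  b_137 = 2;  b_138 = 4;  b_139 = 6;  b_140 = 13;  b_141 = 16
  b_142 = 7;  b_143 = 12;  b_144 = 12;  b_145 = 8;  b_146 = 13;  b_147 = 6
  b_148 = 3;  b_149 = 16;  b_150 = 7;  b_151 = 14;  b_152 = 15;  b_153 = 11
  b_154 = 13;  b_155 = 16;  b_156 = 12;  b_157 = 15;  b_158 = 14;  b_159 = 16
  b_160 = 15
b_161 = 5·15 + 11·16 + 10·14 + 16·15 = 2
b_162 = 5·2 + 11·15 + 10·16 + 16·14 = 15

15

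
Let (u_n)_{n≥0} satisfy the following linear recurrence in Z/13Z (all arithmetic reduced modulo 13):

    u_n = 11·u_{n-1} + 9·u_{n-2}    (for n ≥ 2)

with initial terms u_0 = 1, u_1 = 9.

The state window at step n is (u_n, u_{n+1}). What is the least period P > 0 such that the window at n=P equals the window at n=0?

12

n=0: window = (1, 9)
n=1: window = (9, 4)
n=2: window = (4, 8)
n=3: window = (8, 7)
n=4: window = (7, 6)
n=5: window = (6, 12)
n=6: window = (12, 4)
n=7: window = (4, 9)
n=8: window = (9, 5)
n=9: window = (5, 6)
n=10: window = (6, 7)
n=11: window = (7, 1)
n=12: window = (1, 9)
window at n=12 equals window at n=0 → period = 12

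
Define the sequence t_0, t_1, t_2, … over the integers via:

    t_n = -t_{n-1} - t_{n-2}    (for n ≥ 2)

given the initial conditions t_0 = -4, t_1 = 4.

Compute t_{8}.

0

t_2 = -1·4 + -1·-4 = 0
t_3 = -1·0 + -1·4 = -4
t_4 = -1·-4 + -1·0 = 4
(t_3, t_4) = (-4, 4) = (t_0, t_1), so the sequence has period 3.
8 ≡ 2 (mod 3), hence t_8 = t_2 = 0.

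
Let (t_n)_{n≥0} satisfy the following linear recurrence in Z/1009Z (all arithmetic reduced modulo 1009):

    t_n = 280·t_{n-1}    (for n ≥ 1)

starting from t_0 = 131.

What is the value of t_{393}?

t_1 = 280·131 = 356
t_2 = 280·356 = 798
t_3 = 280·798 = 451
t_4 = 280·451 = 155
t_5 = 280·155 = 13
t_6 = 280·13 = 613
t_7 = 280·613 = 110
t_8 = 280·110 = 530
t_9 = 280·530 = 77
t_10 = 280·77 = 371
t_11 = 280·371 = 962
t_12 = 280·962 = 966
t_13 = 280·966 = 68
t_14 = 280·68 = 878
t_15 = 280·878 = 653
t_16 = 280·653 = 211
t_17 = 280·211 = 558
t_18 = 280·558 = 854
t_19 = 280·854 = 996
t_20 = 280·996 = 396
t_21 = 280·396 = 899
t_22 = 280·899 = 479
t_23 = 280·479 = 932
t_24 = 280·932 = 638
t_25 = 280·638 = 47
t_26 = 280·47 = 43
t_27 = 280·43 = 941
t_28 = 280·941 = 131
(t_28) = (131) = (t_0), so the sequence has period 28.
393 ≡ 1 (mod 28), hence t_393 = t_1 = 356.

356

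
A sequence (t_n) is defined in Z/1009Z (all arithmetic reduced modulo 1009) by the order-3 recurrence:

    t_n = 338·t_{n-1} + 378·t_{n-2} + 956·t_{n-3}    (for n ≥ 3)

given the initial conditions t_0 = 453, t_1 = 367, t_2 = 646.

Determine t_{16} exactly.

962

t_3 = 338·646 + 378·367 + 956·453 = 95
t_4 = 338·95 + 378·646 + 956·367 = 561
t_5 = 338·561 + 378·95 + 956·646 = 589
t_6 = 338·589 + 378·561 + 956·95 = 487
t_7 = 338·487 + 378·589 + 956·561 = 329
t_8 = 338·329 + 378·487 + 956·589 = 722
t_9 = 338·722 + 378·329 + 956·487 = 536
t_10 = 338·536 + 378·722 + 956·329 = 759
t_11 = 338·759 + 378·536 + 956·722 = 131
t_12 = 338·131 + 378·759 + 956·536 = 72
t_13 = 338·72 + 378·131 + 956·759 = 330
t_14 = 338·330 + 378·72 + 956·131 = 643
t_15 = 338·643 + 378·330 + 956·72 = 243
t_16 = 338·243 + 378·643 + 956·330 = 962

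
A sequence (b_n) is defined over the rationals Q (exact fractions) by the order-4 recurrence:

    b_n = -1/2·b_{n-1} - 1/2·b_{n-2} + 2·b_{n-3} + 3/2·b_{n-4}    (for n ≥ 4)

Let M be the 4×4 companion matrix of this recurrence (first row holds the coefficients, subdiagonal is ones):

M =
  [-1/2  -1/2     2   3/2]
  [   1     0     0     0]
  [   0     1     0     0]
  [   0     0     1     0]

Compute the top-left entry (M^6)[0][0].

367/64

(M^6)[0][0] is the top entry after applying M 6 times to the unit state (1, 0, 0, 0). Equivalently it is h_{9} for the auxiliary sequence (h_n) obeying the same recurrence with h_3 = 1 and h_i = 0 for 0 ≤ i < 3:
h_4 = -1/2·1 + -1/2·0 + 2·0 + 3/2·0 = -1/2
h_5 = -1/2·-1/2 + -1/2·1 + 2·0 + 3/2·0 = -1/4
h_6 = -1/2·-1/4 + -1/2·-1/2 + 2·1 + 3/2·0 = 19/8
h_7 = -1/2·19/8 + -1/2·-1/4 + 2·-1/2 + 3/2·1 = -9/16
h_8 = -1/2·-9/16 + -1/2·19/8 + 2·-1/4 + 3/2·-1/2 = -69/32
h_9 = -1/2·-69/32 + -1/2·-9/16 + 2·19/8 + 3/2·-1/4 = 367/64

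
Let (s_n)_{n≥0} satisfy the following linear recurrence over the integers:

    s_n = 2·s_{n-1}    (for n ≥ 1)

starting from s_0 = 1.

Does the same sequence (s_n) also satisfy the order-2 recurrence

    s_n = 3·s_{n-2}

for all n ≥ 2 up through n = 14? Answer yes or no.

no

Terms s_0..s_14: 1, 2, 4, 8, 16, 32, 64, 128, 256, 512, 1024, 2048, 4096, 8192, 16384
n=2: candidate gives 3, actual s_2 = 4 ✗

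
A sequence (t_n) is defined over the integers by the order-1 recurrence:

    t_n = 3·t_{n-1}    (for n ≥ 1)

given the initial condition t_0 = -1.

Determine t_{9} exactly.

-19683

t_1 = 3·-1 = -3
t_2 = 3·-3 = -9
t_3 = 3·-9 = -27
t_4 = 3·-27 = -81
t_5 = 3·-81 = -243
t_6 = 3·-243 = -729
t_7 = 3·-729 = -2187
t_8 = 3·-2187 = -6561
t_9 = 3·-6561 = -19683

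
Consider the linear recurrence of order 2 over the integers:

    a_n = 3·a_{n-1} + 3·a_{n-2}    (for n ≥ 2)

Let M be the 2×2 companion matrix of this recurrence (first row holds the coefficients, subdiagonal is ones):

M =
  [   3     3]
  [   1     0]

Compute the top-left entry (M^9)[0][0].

(M^9)[0][0] is the top entry after applying M 9 times to the unit state (1, 0). Equivalently it is h_{10} for the auxiliary sequence (h_n) obeying the same recurrence with h_1 = 1 and h_i = 0 for 0 ≤ i < 1:
h_2 = 3·1 + 3·0 = 3
h_3 = 3·3 + 3·1 = 12
h_4 = 3·12 + 3·3 = 45
h_5 = 3·45 + 3·12 = 171
h_6 = 3·171 + 3·45 = 648
h_7 = 3·648 + 3·171 = 2457
h_8 = 3·2457 + 3·648 = 9315
h_9 = 3·9315 + 3·2457 = 35316
h_10 = 3·35316 + 3·9315 = 133893

133893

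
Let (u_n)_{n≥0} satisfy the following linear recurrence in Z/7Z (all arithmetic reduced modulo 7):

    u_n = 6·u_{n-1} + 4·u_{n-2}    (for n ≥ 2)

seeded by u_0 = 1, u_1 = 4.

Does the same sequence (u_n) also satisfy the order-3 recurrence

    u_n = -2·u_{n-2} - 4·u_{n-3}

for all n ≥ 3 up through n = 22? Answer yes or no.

Terms u_0..u_22: 1, 4, 0, 2, 5, 3, 3, 2, 3, 5, 0, 6, 1, 2, 2, 6, 2, 1, 0, 4, 3, 6, 6
n=3: candidate gives 2, actual u_3 = 2 ✓
n=4: candidate gives 5, actual u_4 = 5 ✓
n=5: candidate gives 3, actual u_5 = 3 ✓
n=6: candidate gives 3, actual u_6 = 3 ✓
n=7: candidate gives 2, actual u_7 = 2 ✓
n=8: candidate gives 3, actual u_8 = 3 ✓
n=9: candidate gives 5, actual u_9 = 5 ✓
n=10: candidate gives 0, actual u_10 = 0 ✓
n=11: candidate gives 6, actual u_11 = 6 ✓
n=12: candidate gives 1, actual u_12 = 1 ✓
n=13: candidate gives 2, actual u_13 = 2 ✓
n=14: candidate gives 2, actual u_14 = 2 ✓
n=15: candidate gives 6, actual u_15 = 6 ✓
n=16: candidate gives 2, actual u_16 = 2 ✓
n=17: candidate gives 1, actual u_17 = 1 ✓
n=18: candidate gives 0, actual u_18 = 0 ✓
n=19: candidate gives 4, actual u_19 = 4 ✓
n=20: candidate gives 3, actual u_20 = 3 ✓
n=21: candidate gives 6, actual u_21 = 6 ✓
n=22: candidate gives 6, actual u_22 = 6 ✓

yes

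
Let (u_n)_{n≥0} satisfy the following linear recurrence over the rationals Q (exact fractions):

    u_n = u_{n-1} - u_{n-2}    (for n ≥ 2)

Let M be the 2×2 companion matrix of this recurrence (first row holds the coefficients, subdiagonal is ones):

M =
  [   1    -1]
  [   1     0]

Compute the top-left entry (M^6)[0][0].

(M^6)[0][0] is the top entry after applying M 6 times to the unit state (1, 0). Equivalently it is h_{7} for the auxiliary sequence (h_n) obeying the same recurrence with h_1 = 1 and h_i = 0 for 0 ≤ i < 1:
h_2 = 1·1 + -1·0 = 1
h_3 = 1·1 + -1·1 = 0
h_4 = 1·0 + -1·1 = -1
h_5 = 1·-1 + -1·0 = -1
h_6 = 1·-1 + -1·-1 = 0
h_7 = 1·0 + -1·-1 = 1

1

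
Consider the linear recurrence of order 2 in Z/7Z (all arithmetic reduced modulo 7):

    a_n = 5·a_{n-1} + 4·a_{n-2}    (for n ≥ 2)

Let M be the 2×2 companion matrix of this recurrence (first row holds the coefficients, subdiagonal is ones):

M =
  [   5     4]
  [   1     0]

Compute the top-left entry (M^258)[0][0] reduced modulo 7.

(M^258)[0][0] is the top entry after applying M 258 times to the unit state (1, 0). Equivalently it is h_{259} for the auxiliary sequence (h_n) obeying the same recurrence with h_1 = 1 and h_i = 0 for 0 ≤ i < 1:
h_2 = 5·1 + 4·0 = 5
h_3 = 5·5 + 4·1 = 1
h_4 = 5·1 + 4·5 = 4
h_5 = 5·4 + 4·1 = 3
h_6 = 5·3 + 4·4 = 3
h_7 = 5·3 + 4·3 = 6
h_8 = 5·6 + 4·3 = 0
h_9 = 5·0 + 4·6 = 3
h_10 = 5·3 + 4·0 = 1
h_11 = 5·1 + 4·3 = 3
h_12 = 5·3 + 4·1 = 5
h_13 = 5·5 + 4·3 = 2
h_14 = 5·2 + 4·5 = 2
h_15 = 5·2 + 4·2 = 4
h_16 = 5·4 + 4·2 = 0
h_17 = 5·0 + 4·4 = 2
h_18 = 5·2 + 4·0 = 3
h_19 = 5·3 + 4·2 = 2
h_20 = 5·2 + 4·3 = 1
h_21 = 5·1 + 4·2 = 6
h_22 = 5·6 + 4·1 = 6
h_23 = 5·6 + 4·6 = 5
h_24 = 5·5 + 4·6 = 0
h_25 = 5·0 + 4·5 = 6
h_26 = 5·6 + 4·0 = 2
h_27 = 5·2 + 4·6 = 6
h_28 = 5·6 + 4·2 = 3
h_29 = 5·3 + 4·6 = 4
h_30 = 5·4 + 4·3 = 4
h_31 = 5·4 + 4·4 = 1
h_32 = 5·1 + 4·4 = 0
h_33 = 5·0 + 4·1 = 4
h_34 = 5·4 + 4·0 = 6
h_35 = 5·6 + 4·4 = 4
h_36 = 5·4 + 4·6 = 2
h_37 = 5·2 + 4·4 = 5
h_38 = 5·5 + 4·2 = 5
h_39 = 5·5 + 4·5 = 3
h_40 = 5·3 + 4·5 = 0
h_41 = 5·0 + 4·3 = 5
h_42 = 5·5 + 4·0 = 4
h_43 = 5·4 + 4·5 = 5
h_44 = 5·5 + 4·4 = 6
h_45 = 5·6 + 4·5 = 1
h_46 = 5·1 + 4·6 = 1
h_47 = 5·1 + 4·1 = 2
h_48 = 5·2 + 4·1 = 0
h_49 = 5·0 + 4·2 = 1
(h_48, h_49) = (0, 1) = (h_0, h_1), so the sequence has period 48.
259 ≡ 19 (mod 48), hence h_259 = h_19 = 2.

2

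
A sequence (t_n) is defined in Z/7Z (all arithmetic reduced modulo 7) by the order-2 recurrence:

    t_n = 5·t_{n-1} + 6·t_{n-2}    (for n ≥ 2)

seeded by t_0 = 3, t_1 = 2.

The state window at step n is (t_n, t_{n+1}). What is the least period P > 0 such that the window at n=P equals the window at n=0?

14

n=0: window = (3, 2)
n=1: window = (2, 0)
n=2: window = (0, 5)
n=3: window = (5, 4)
n=4: window = (4, 1)
n=5: window = (1, 1)
n=6: window = (1, 4)
n=7: window = (4, 5)
n=8: window = (5, 0)
n=9: window = (0, 2)
n=10: window = (2, 3)
n=11: window = (3, 6)
n=12: window = (6, 6)
n=13: window = (6, 3)
n=14: window = (3, 2)
window at n=14 equals window at n=0 → period = 14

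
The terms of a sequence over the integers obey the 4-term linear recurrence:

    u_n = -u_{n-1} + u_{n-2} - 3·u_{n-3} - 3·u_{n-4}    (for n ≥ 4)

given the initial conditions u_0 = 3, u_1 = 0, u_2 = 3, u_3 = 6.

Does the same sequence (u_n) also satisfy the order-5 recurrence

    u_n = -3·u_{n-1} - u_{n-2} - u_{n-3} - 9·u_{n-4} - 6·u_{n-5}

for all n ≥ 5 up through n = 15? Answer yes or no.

yes

Terms u_0..u_15: 3, 0, 3, 6, -12, 9, -48, 75, -114, 306, -501, 924, -2001, 3510, -6780, 13521
n=5: candidate gives 9, actual u_5 = 9 ✓
n=6: candidate gives -48, actual u_6 = -48 ✓
n=7: candidate gives 75, actual u_7 = 75 ✓
n=8: candidate gives -114, actual u_8 = -114 ✓
n=9: candidate gives 306, actual u_9 = 306 ✓
n=10: candidate gives -501, actual u_10 = -501 ✓
n=11: candidate gives 924, actual u_11 = 924 ✓
n=12: candidate gives -2001, actual u_12 = -2001 ✓
n=13: candidate gives 3510, actual u_13 = 3510 ✓
n=14: candidate gives -6780, actual u_14 = -6780 ✓
n=15: candidate gives 13521, actual u_15 = 13521 ✓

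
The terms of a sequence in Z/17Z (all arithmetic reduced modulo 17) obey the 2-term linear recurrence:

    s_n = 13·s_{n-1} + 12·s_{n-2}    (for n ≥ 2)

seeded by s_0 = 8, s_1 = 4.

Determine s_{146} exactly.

12

s_2 = 13·4 + 12·8 = 12
s_3 = 13·12 + 12·4 = 0
s_4 = 13·0 + 12·12 = 8
s_5 = 13·8 + 12·0 = 2
s_6 = 13·2 + 12·8 = 3
s_7 = 13·3 + 12·2 = 12
s_8 = 13·12 + 12·3 = 5
s_9 = 13·5 + 12·12 = 5
s_10 = 13·5 + 12·5 = 6
s_11 = 13·6 + 12·5 = 2
s_12 = 13·2 + 12·6 = 13
s_13 = 13·13 + 12·2 = 6
s_14 = 13·6 + 12·13 = 13
s_15 = 13·13 + 12·6 = 3
s_16 = 13·3 + 12·13 = 8
s_17 = 13·8 + 12·3 = 4
(s_16, s_17) = (8, 4) = (s_0, s_1), so the sequence has period 16.
146 ≡ 2 (mod 16), hence s_146 = s_2 = 12.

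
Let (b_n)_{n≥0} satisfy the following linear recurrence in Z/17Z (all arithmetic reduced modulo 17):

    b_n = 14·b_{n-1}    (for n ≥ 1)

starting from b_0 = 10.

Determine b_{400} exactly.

10

b_1 = 14·10 = 4
b_2 = 14·4 = 5
b_3 = 14·5 = 2
b_4 = 14·2 = 11
b_5 = 14·11 = 1
b_6 = 14·1 = 14
b_7 = 14·14 = 9
b_8 = 14·9 = 7
b_9 = 14·7 = 13
b_10 = 14·13 = 12
b_11 = 14·12 = 15
b_12 = 14·15 = 6
b_13 = 14·6 = 16
b_14 = 14·16 = 3
b_15 = 14·3 = 8
b_16 = 14·8 = 10
(b_16) = (10) = (b_0), so the sequence has period 16.
400 ≡ 0 (mod 16), hence b_400 = b_0 = 10.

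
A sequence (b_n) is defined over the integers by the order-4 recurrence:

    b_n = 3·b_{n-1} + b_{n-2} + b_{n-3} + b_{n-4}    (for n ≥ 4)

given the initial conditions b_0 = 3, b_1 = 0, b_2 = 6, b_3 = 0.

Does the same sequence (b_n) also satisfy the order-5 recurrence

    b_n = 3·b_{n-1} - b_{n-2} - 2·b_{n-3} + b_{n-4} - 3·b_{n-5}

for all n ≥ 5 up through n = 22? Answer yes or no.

Terms b_0..b_22: 3, 0, 6, 0, 9, 33, 114, 384, 1308, 4455, 15171, 51660, 175914, 599028, 2039829, 6946089, 23653038, 80544060, 274271136, 933956595, 3180338019, 10829785848, 36877923294
n=5: candidate gives 6, actual b_5 = 33 ✗

no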